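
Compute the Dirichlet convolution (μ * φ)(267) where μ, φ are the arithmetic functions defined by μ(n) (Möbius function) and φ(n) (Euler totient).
(μ * φ)(267) = 87

Divisors of 267: [1, 3, 89, 267]. For each d | 267:
  d = 1: μ(1) · φ(267/1) = 1 · 176 = 176
  d = 3: μ(3) · φ(267/3) = -1 · 88 = -88
  d = 89: μ(89) · φ(267/89) = -1 · 2 = -2
  d = 267: μ(267) · φ(267/267) = 1 · 1 = 1
Summing: (μ * φ)(267) = 176 + -88 + -2 + 1 = 87.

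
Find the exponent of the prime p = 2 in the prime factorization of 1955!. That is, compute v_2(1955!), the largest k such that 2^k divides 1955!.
v_2(1955!) = 1948

Legendre's formula: v_p(n!) = Σ_{k ≥ 1} ⌊n / p^k⌋. For p = 2, n = 1955, the terms are:
  ⌊1955/2^1⌋ = ⌊1955/2⌋ = 977
  ⌊1955/2^2⌋ = ⌊1955/4⌋ = 488
  ⌊1955/2^3⌋ = ⌊1955/8⌋ = 244
  ⌊1955/2^4⌋ = ⌊1955/16⌋ = 122
  ⌊1955/2^5⌋ = ⌊1955/32⌋ = 61
  ⌊1955/2^6⌋ = ⌊1955/64⌋ = 30
  ⌊1955/2^7⌋ = ⌊1955/128⌋ = 15
  ⌊1955/2^8⌋ = ⌊1955/256⌋ = 7
  ⌊1955/2^9⌋ = ⌊1955/512⌋ = 3
  ⌊1955/2^10⌋ = ⌊1955/1024⌋ = 1
(the next term ⌊1955/2^11⌋ = 0, terminating the sum). Summing: v_2(1955!) = 977 + 488 + 244 + 122 + 61 + 30 + 15 + 7 + 3 + 1 = 1948.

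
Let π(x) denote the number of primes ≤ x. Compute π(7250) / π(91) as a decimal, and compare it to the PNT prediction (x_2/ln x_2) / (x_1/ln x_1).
π(7250)/π(91) = 927/24 ≈ 38.6250;  PNT prediction ≈ 40.4310.

π(91) = 24 and π(7250) = 927, so π(7250)/π(91) ≈ 38.6250. The PNT-predicted ratio is (7250/ln(7250)) / (91/ln(91)) ≈ 40.4310. The two agree to within a few percent, as expected.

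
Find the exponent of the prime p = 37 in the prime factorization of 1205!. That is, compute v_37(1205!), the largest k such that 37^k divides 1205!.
v_37(1205!) = 32

Legendre's formula: v_p(n!) = Σ_{k ≥ 1} ⌊n / p^k⌋. For p = 37, n = 1205, the terms are:
  ⌊1205/37^1⌋ = ⌊1205/37⌋ = 32
(the next term ⌊1205/37^2⌋ = 0, terminating the sum). Summing: v_37(1205!) = 32 = 32.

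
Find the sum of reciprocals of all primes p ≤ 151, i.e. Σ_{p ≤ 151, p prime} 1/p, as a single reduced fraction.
Σ 1/p = 426559540131011718238816115585684956391671166781102121476137/225319534991831177328890236228992001350685163362356544091910

π(151) = 36, so the primes ≤ 151 are [2, 3, 5, 7, 11, 13, 17, 19, 23, 29, 31, 37, 41, 43, 47, 53, 59, 61, 67, 71, 73, 79, 83, 89, 97, 101, 103, 107, 109, 113, 127, 131, 137, 139, 149, 151]. Summing 1/p over these primes: 426559540131011718238816115585684956391671166781102121476137/225319534991831177328890236228992001350685163362356544091910 ≈ 1.8931. Mertens estimate ln ln(151) + 0.2615 ≈ 1.8744.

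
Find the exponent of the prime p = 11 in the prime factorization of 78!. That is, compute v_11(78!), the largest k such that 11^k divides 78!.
v_11(78!) = 7

Legendre's formula: v_p(n!) = Σ_{k ≥ 1} ⌊n / p^k⌋. For p = 11, n = 78, the terms are:
  ⌊78/11^1⌋ = ⌊78/11⌋ = 7
(the next term ⌊78/11^2⌋ = 0, terminating the sum). Summing: v_11(78!) = 7 = 7.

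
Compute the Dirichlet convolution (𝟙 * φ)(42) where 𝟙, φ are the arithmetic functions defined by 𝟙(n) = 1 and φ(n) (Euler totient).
(𝟙 * φ)(42) = 42

Divisors of 42: [1, 2, 3, 6, 7, 14, 21, 42]. For each d | 42:
  d = 1: 𝟙(1) · φ(42/1) = 1 · 12 = 12
  d = 2: 𝟙(2) · φ(42/2) = 1 · 12 = 12
  d = 3: 𝟙(3) · φ(42/3) = 1 · 6 = 6
  d = 6: 𝟙(6) · φ(42/6) = 1 · 6 = 6
  d = 7: 𝟙(7) · φ(42/7) = 1 · 2 = 2
  d = 14: 𝟙(14) · φ(42/14) = 1 · 2 = 2
  d = 21: 𝟙(21) · φ(42/21) = 1 · 1 = 1
  d = 42: 𝟙(42) · φ(42/42) = 1 · 1 = 1
Summing: (𝟙 * φ)(42) = 12 + 12 + 6 + 6 + 2 + 2 + 1 + 1 = 42.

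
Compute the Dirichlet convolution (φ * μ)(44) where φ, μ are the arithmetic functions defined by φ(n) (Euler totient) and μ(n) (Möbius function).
(φ * μ)(44) = 9

Divisors of 44: [1, 2, 4, 11, 22, 44]. For each d | 44:
  d = 1: φ(1) · μ(44/1) = 1 · 0 = 0
  d = 2: φ(2) · μ(44/2) = 1 · 1 = 1
  d = 4: φ(4) · μ(44/4) = 2 · -1 = -2
  d = 11: φ(11) · μ(44/11) = 10 · 0 = 0
  d = 22: φ(22) · μ(44/22) = 10 · -1 = -10
  d = 44: φ(44) · μ(44/44) = 20 · 1 = 20
Summing: (φ * μ)(44) = 0 + 1 + -2 + 0 + -10 + 20 = 9.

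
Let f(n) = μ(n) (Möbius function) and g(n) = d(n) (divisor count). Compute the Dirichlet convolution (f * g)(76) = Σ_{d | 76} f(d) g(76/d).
(μ * d)(76) = 1

Divisors of 76: [1, 2, 4, 19, 38, 76]. For each d | 76:
  d = 1: μ(1) · d(76/1) = 1 · 6 = 6
  d = 2: μ(2) · d(76/2) = -1 · 4 = -4
  d = 4: μ(4) · d(76/4) = 0 · 2 = 0
  d = 19: μ(19) · d(76/19) = -1 · 3 = -3
  d = 38: μ(38) · d(76/38) = 1 · 2 = 2
  d = 76: μ(76) · d(76/76) = 0 · 1 = 0
Summing: (μ * d)(76) = 6 + -4 + 0 + -3 + 2 + 0 = 1.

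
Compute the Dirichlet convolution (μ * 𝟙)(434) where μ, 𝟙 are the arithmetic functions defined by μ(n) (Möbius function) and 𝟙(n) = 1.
(μ * 𝟙)(434) = 0

Divisors of 434: [1, 2, 7, 14, 31, 62, 217, 434]. For each d | 434:
  d = 1: μ(1) · 𝟙(434/1) = 1 · 1 = 1
  d = 2: μ(2) · 𝟙(434/2) = -1 · 1 = -1
  d = 7: μ(7) · 𝟙(434/7) = -1 · 1 = -1
  d = 14: μ(14) · 𝟙(434/14) = 1 · 1 = 1
  d = 31: μ(31) · 𝟙(434/31) = -1 · 1 = -1
  d = 62: μ(62) · 𝟙(434/62) = 1 · 1 = 1
  d = 217: μ(217) · 𝟙(434/217) = 1 · 1 = 1
  d = 434: μ(434) · 𝟙(434/434) = -1 · 1 = -1
Summing: (μ * 𝟙)(434) = 1 + -1 + -1 + 1 + -1 + 1 + 1 + -1 = 0.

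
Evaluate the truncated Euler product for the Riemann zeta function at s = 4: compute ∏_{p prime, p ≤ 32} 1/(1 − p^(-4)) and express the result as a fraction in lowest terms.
∏ = 44480956869217573792253389310087/41097743855049154662236160000000

The primes p ≤ 32 are [2, 3, 5, 7, 11, 13, 17, 19, 23, 29, 31]. For each prime, (1 − 1/p^4)^(-1) = p^4 / (p^4 − 1). The product is (1 − 1/2^4)^(-1), (1 − 1/3^4)^(-1), (1 − 1/5^4)^(-1), (1 − 1/7^4)^(-1), (1 − 1/11^4)^(-1), (1 − 1/13^4)^(-1), (1 − 1/17^4)^(-1), (1 − 1/19^4)^(-1), (1 − 1/23^4)^(-1), (1 − 1/29^4)^(-1), (1 − 1/31^4)^(-1) = ∏ p^4 / (p^4 − 1) = 44480956869217573792253389310087/41097743855049154662236160000000.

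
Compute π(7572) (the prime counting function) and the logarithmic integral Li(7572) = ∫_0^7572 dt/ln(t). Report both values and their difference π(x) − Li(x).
π(7572) = 960;  Li(7572) ≈ 978.65;  π(x) − Li(x) ≈ -18.65.

Direct count of primes ≤ 7572 gives π(7572) = 960. Numerical evaluation of the logarithmic integral gives Li(7572) ≈ 978.65. The difference π(x) − Li(x) ≈ -18.65 is typically negative for small/moderate x (Li(x) overestimates), though Littlewood's theorem shows this sign changes infinitely often.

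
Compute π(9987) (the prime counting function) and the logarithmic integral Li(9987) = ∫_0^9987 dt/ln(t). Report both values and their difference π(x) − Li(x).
π(9987) = 1229;  Li(9987) ≈ 1244.73;  π(x) − Li(x) ≈ -15.73.

Direct count of primes ≤ 9987 gives π(9987) = 1229. Numerical evaluation of the logarithmic integral gives Li(9987) ≈ 1244.73. The difference π(x) − Li(x) ≈ -15.73 is typically negative for small/moderate x (Li(x) overestimates), though Littlewood's theorem shows this sign changes infinitely often.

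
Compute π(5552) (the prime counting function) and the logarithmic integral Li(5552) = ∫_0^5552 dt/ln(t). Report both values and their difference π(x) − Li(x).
π(5552) = 732;  Li(5552) ≈ 748.69;  π(x) − Li(x) ≈ -16.69.

Direct count of primes ≤ 5552 gives π(5552) = 732. Numerical evaluation of the logarithmic integral gives Li(5552) ≈ 748.69. The difference π(x) − Li(x) ≈ -16.69 is typically negative for small/moderate x (Li(x) overestimates), though Littlewood's theorem shows this sign changes infinitely often.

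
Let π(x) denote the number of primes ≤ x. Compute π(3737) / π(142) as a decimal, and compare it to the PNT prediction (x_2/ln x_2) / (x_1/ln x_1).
π(3737)/π(142) = 521/34 ≈ 15.3235;  PNT prediction ≈ 15.8548.

π(142) = 34 and π(3737) = 521, so π(3737)/π(142) ≈ 15.3235. The PNT-predicted ratio is (3737/ln(3737)) / (142/ln(142)) ≈ 15.8548. The two agree to within a few percent, as expected.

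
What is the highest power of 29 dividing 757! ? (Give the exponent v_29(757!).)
v_29(757!) = 26

Legendre's formula: v_p(n!) = Σ_{k ≥ 1} ⌊n / p^k⌋. For p = 29, n = 757, the terms are:
  ⌊757/29^1⌋ = ⌊757/29⌋ = 26
(the next term ⌊757/29^2⌋ = 0, terminating the sum). Summing: v_29(757!) = 26 = 26.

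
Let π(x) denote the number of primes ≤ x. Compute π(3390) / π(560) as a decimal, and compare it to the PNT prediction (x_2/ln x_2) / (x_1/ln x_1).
π(3390)/π(560) = 477/102 ≈ 4.6765;  PNT prediction ≈ 4.7126.

π(560) = 102 and π(3390) = 477, so π(3390)/π(560) ≈ 4.6765. The PNT-predicted ratio is (3390/ln(3390)) / (560/ln(560)) ≈ 4.7126. The two agree to within a few percent, as expected.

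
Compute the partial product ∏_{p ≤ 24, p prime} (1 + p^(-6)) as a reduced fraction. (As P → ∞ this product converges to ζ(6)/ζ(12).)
∏ = 1528148900144746288585670319214284020/1502467574555591484127420211226932553

The primes p ≤ 24 are [2, 3, 5, 7, 11, 13, 17, 19, 23]. For each, (1 + 1/p^6) = (p^6 + 1)/p^6. Multiplying these fractions over p ∈ [2, 3, 5, 7, 11, 13, 17, 19, 23] gives 1528148900144746288585670319214284020/1502467574555591484127420211226932553. (In the limit P → ∞ this tends to ζ(6)/ζ(12).)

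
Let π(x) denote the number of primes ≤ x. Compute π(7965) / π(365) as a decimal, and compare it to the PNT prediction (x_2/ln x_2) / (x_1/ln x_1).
π(7965)/π(365) = 1006/72 ≈ 13.9722;  PNT prediction ≈ 14.3326.

π(365) = 72 and π(7965) = 1006, so π(7965)/π(365) ≈ 13.9722. The PNT-predicted ratio is (7965/ln(7965)) / (365/ln(365)) ≈ 14.3326. The two agree to within a few percent, as expected.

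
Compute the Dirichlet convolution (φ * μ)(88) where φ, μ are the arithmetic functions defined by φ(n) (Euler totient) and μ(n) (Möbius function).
(φ * μ)(88) = 18

Divisors of 88: [1, 2, 4, 8, 11, 22, 44, 88]. For each d | 88:
  d = 1: φ(1) · μ(88/1) = 1 · 0 = 0
  d = 2: φ(2) · μ(88/2) = 1 · 0 = 0
  d = 4: φ(4) · μ(88/4) = 2 · 1 = 2
  d = 8: φ(8) · μ(88/8) = 4 · -1 = -4
  d = 11: φ(11) · μ(88/11) = 10 · 0 = 0
  d = 22: φ(22) · μ(88/22) = 10 · 0 = 0
  d = 44: φ(44) · μ(88/44) = 20 · -1 = -20
  d = 88: φ(88) · μ(88/88) = 40 · 1 = 40
Summing: (φ * μ)(88) = 0 + 0 + 2 + -4 + 0 + 0 + -20 + 40 = 18.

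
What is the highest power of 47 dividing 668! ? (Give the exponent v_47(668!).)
v_47(668!) = 14

Legendre's formula: v_p(n!) = Σ_{k ≥ 1} ⌊n / p^k⌋. For p = 47, n = 668, the terms are:
  ⌊668/47^1⌋ = ⌊668/47⌋ = 14
(the next term ⌊668/47^2⌋ = 0, terminating the sum). Summing: v_47(668!) = 14 = 14.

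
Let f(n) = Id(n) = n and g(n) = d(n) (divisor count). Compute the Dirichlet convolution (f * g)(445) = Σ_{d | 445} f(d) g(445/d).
(Id * d)(445) = 637

Divisors of 445: [1, 5, 89, 445]. For each d | 445:
  d = 1: Id(1) · d(445/1) = 1 · 4 = 4
  d = 5: Id(5) · d(445/5) = 5 · 2 = 10
  d = 89: Id(89) · d(445/89) = 89 · 2 = 178
  d = 445: Id(445) · d(445/445) = 445 · 1 = 445
Summing: (Id * d)(445) = 4 + 10 + 178 + 445 = 637.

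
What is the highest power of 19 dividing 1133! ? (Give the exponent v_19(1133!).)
v_19(1133!) = 62

Legendre's formula: v_p(n!) = Σ_{k ≥ 1} ⌊n / p^k⌋. For p = 19, n = 1133, the terms are:
  ⌊1133/19^1⌋ = ⌊1133/19⌋ = 59
  ⌊1133/19^2⌋ = ⌊1133/361⌋ = 3
(the next term ⌊1133/19^3⌋ = 0, terminating the sum). Summing: v_19(1133!) = 59 + 3 = 62.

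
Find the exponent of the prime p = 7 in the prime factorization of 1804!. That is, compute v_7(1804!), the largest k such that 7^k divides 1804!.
v_7(1804!) = 298

Legendre's formula: v_p(n!) = Σ_{k ≥ 1} ⌊n / p^k⌋. For p = 7, n = 1804, the terms are:
  ⌊1804/7^1⌋ = ⌊1804/7⌋ = 257
  ⌊1804/7^2⌋ = ⌊1804/49⌋ = 36
  ⌊1804/7^3⌋ = ⌊1804/343⌋ = 5
(the next term ⌊1804/7^4⌋ = 0, terminating the sum). Summing: v_7(1804!) = 257 + 36 + 5 = 298.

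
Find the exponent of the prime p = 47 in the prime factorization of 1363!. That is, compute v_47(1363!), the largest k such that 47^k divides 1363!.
v_47(1363!) = 29

Legendre's formula: v_p(n!) = Σ_{k ≥ 1} ⌊n / p^k⌋. For p = 47, n = 1363, the terms are:
  ⌊1363/47^1⌋ = ⌊1363/47⌋ = 29
(the next term ⌊1363/47^2⌋ = 0, terminating the sum). Summing: v_47(1363!) = 29 = 29.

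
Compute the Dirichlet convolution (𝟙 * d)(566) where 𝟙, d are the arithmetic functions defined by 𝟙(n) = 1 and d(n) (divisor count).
(𝟙 * d)(566) = 9

Divisors of 566: [1, 2, 283, 566]. For each d | 566:
  d = 1: 𝟙(1) · d(566/1) = 1 · 4 = 4
  d = 2: 𝟙(2) · d(566/2) = 1 · 2 = 2
  d = 283: 𝟙(283) · d(566/283) = 1 · 2 = 2
  d = 566: 𝟙(566) · d(566/566) = 1 · 1 = 1
Summing: (𝟙 * d)(566) = 4 + 2 + 2 + 1 = 9.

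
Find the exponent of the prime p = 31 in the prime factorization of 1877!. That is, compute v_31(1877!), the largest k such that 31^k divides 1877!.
v_31(1877!) = 61

Legendre's formula: v_p(n!) = Σ_{k ≥ 1} ⌊n / p^k⌋. For p = 31, n = 1877, the terms are:
  ⌊1877/31^1⌋ = ⌊1877/31⌋ = 60
  ⌊1877/31^2⌋ = ⌊1877/961⌋ = 1
(the next term ⌊1877/31^3⌋ = 0, terminating the sum). Summing: v_31(1877!) = 60 + 1 = 61.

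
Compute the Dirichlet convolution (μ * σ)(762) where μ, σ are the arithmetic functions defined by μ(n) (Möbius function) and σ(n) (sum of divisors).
(μ * σ)(762) = 762

Divisors of 762: [1, 2, 3, 6, 127, 254, 381, 762]. For each d | 762:
  d = 1: μ(1) · σ(762/1) = 1 · 1536 = 1536
  d = 2: μ(2) · σ(762/2) = -1 · 512 = -512
  d = 3: μ(3) · σ(762/3) = -1 · 384 = -384
  d = 6: μ(6) · σ(762/6) = 1 · 128 = 128
  d = 127: μ(127) · σ(762/127) = -1 · 12 = -12
  d = 254: μ(254) · σ(762/254) = 1 · 4 = 4
  d = 381: μ(381) · σ(762/381) = 1 · 3 = 3
  d = 762: μ(762) · σ(762/762) = -1 · 1 = -1
Summing: (μ * σ)(762) = 1536 + -512 + -384 + 128 + -12 + 4 + 3 + -1 = 762.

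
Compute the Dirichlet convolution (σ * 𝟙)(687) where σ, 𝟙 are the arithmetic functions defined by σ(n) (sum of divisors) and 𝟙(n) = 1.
(σ * 𝟙)(687) = 1155

Divisors of 687: [1, 3, 229, 687]. For each d | 687:
  d = 1: σ(1) · 𝟙(687/1) = 1 · 1 = 1
  d = 3: σ(3) · 𝟙(687/3) = 4 · 1 = 4
  d = 229: σ(229) · 𝟙(687/229) = 230 · 1 = 230
  d = 687: σ(687) · 𝟙(687/687) = 920 · 1 = 920
Summing: (σ * 𝟙)(687) = 1 + 4 + 230 + 920 = 1155.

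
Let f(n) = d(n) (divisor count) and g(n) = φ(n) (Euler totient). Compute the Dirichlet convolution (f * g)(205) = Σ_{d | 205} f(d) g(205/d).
(d * φ)(205) = 252

Divisors of 205: [1, 5, 41, 205]. For each d | 205:
  d = 1: d(1) · φ(205/1) = 1 · 160 = 160
  d = 5: d(5) · φ(205/5) = 2 · 40 = 80
  d = 41: d(41) · φ(205/41) = 2 · 4 = 8
  d = 205: d(205) · φ(205/205) = 4 · 1 = 4
Summing: (d * φ)(205) = 160 + 80 + 8 + 4 = 252.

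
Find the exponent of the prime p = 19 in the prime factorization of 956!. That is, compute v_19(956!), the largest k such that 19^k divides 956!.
v_19(956!) = 52

Legendre's formula: v_p(n!) = Σ_{k ≥ 1} ⌊n / p^k⌋. For p = 19, n = 956, the terms are:
  ⌊956/19^1⌋ = ⌊956/19⌋ = 50
  ⌊956/19^2⌋ = ⌊956/361⌋ = 2
(the next term ⌊956/19^3⌋ = 0, terminating the sum). Summing: v_19(956!) = 50 + 2 = 52.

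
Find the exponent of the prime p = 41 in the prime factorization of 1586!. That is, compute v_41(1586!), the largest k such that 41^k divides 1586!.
v_41(1586!) = 38

Legendre's formula: v_p(n!) = Σ_{k ≥ 1} ⌊n / p^k⌋. For p = 41, n = 1586, the terms are:
  ⌊1586/41^1⌋ = ⌊1586/41⌋ = 38
(the next term ⌊1586/41^2⌋ = 0, terminating the sum). Summing: v_41(1586!) = 38 = 38.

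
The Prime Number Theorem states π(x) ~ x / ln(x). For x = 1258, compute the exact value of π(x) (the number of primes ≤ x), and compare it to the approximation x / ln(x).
π(1258) = 204;  x/ln(x) ≈ 176.26;  relative error ≈ 13.60%.

Directly count primes up to 1258: π(1258) = 204. The PNT approximation gives 1258/ln(1258) ≈ 1258/7.13728 ≈ 176.26. Relative error (π(x) − x/ln(x)) / π(x) ≈ 13.60%; the approximation is known to undercount slightly (Li(x) is a better estimate).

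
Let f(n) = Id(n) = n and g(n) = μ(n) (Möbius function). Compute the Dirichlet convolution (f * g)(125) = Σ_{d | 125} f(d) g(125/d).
(Id * μ)(125) = 100

Divisors of 125: [1, 5, 25, 125]. For each d | 125:
  d = 1: Id(1) · μ(125/1) = 1 · 0 = 0
  d = 5: Id(5) · μ(125/5) = 5 · 0 = 0
  d = 25: Id(25) · μ(125/25) = 25 · -1 = -25
  d = 125: Id(125) · μ(125/125) = 125 · 1 = 125
Summing: (Id * μ)(125) = 0 + 0 + -25 + 125 = 100.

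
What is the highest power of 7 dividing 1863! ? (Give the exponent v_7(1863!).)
v_7(1863!) = 309

Legendre's formula: v_p(n!) = Σ_{k ≥ 1} ⌊n / p^k⌋. For p = 7, n = 1863, the terms are:
  ⌊1863/7^1⌋ = ⌊1863/7⌋ = 266
  ⌊1863/7^2⌋ = ⌊1863/49⌋ = 38
  ⌊1863/7^3⌋ = ⌊1863/343⌋ = 5
(the next term ⌊1863/7^4⌋ = 0, terminating the sum). Summing: v_7(1863!) = 266 + 38 + 5 = 309.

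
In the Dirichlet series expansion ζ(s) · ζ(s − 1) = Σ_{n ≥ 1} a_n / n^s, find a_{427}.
σ(427) = 496

In the product (Σ m^0/m^s)(Σ k / k^s) = Σ (Σ_{d | n} d) / n^s, the coefficient of 1/n^s is σ(n) = Σ_{d | n} d. For n = 427, divisors are [1, 7, 61, 427]; summing: σ(427) = 496.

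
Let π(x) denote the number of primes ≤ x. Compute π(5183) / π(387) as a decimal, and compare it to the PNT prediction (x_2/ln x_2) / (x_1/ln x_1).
π(5183)/π(387) = 690/76 ≈ 9.0789;  PNT prediction ≈ 9.3299.

π(387) = 76 and π(5183) = 690, so π(5183)/π(387) ≈ 9.0789. The PNT-predicted ratio is (5183/ln(5183)) / (387/ln(387)) ≈ 9.3299. The two agree to within a few percent, as expected.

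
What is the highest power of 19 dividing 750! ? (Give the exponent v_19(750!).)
v_19(750!) = 41

Legendre's formula: v_p(n!) = Σ_{k ≥ 1} ⌊n / p^k⌋. For p = 19, n = 750, the terms are:
  ⌊750/19^1⌋ = ⌊750/19⌋ = 39
  ⌊750/19^2⌋ = ⌊750/361⌋ = 2
(the next term ⌊750/19^3⌋ = 0, terminating the sum). Summing: v_19(750!) = 39 + 2 = 41.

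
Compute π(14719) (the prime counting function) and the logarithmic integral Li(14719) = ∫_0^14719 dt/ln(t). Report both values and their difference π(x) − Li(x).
π(14719) = 1722;  Li(14719) ≈ 1747.37;  π(x) − Li(x) ≈ -25.37.

Direct count of primes ≤ 14719 gives π(14719) = 1722. Numerical evaluation of the logarithmic integral gives Li(14719) ≈ 1747.37. The difference π(x) − Li(x) ≈ -25.37 is typically negative for small/moderate x (Li(x) overestimates), though Littlewood's theorem shows this sign changes infinitely often.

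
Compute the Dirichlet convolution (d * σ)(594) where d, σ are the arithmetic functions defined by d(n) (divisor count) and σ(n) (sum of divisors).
(d * σ)(594) = 5740

Divisors of 594: [1, 2, 3, 6, 9, 11, 18, 22, 27, 33, 54, 66, 99, 198, 297, 594]. For each d | 594:
  d = 1: d(1) · σ(594/1) = 1 · 1440 = 1440
  d = 2: d(2) · σ(594/2) = 2 · 480 = 960
  d = 3: d(3) · σ(594/3) = 2 · 468 = 936
  d = 6: d(6) · σ(594/6) = 4 · 156 = 624
  d = 9: d(9) · σ(594/9) = 3 · 144 = 432
  d = 11: d(11) · σ(594/11) = 2 · 120 = 240
  d = 18: d(18) · σ(594/18) = 6 · 48 = 288
  d = 22: d(22) · σ(594/22) = 4 · 40 = 160
  d = 27: d(27) · σ(594/27) = 4 · 36 = 144
  d = 33: d(33) · σ(594/33) = 4 · 39 = 156
  d = 54: d(54) · σ(594/54) = 8 · 12 = 96
  d = 66: d(66) · σ(594/66) = 8 · 13 = 104
  d = 99: d(99) · σ(594/99) = 6 · 12 = 72
  d = 198: d(198) · σ(594/198) = 12 · 4 = 48
  d = 297: d(297) · σ(594/297) = 8 · 3 = 24
  d = 594: d(594) · σ(594/594) = 16 · 1 = 16
Summing: (d * σ)(594) = 1440 + 960 + 936 + 624 + 432 + 240 + 288 + 160 + 144 + 156 + 96 + 104 + 72 + 48 + 24 + 16 = 5740.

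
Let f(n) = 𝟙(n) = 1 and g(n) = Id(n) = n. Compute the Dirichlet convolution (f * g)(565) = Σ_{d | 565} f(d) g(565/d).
(𝟙 * Id)(565) = 684

Divisors of 565: [1, 5, 113, 565]. For each d | 565:
  d = 1: 𝟙(1) · Id(565/1) = 1 · 565 = 565
  d = 5: 𝟙(5) · Id(565/5) = 1 · 113 = 113
  d = 113: 𝟙(113) · Id(565/113) = 1 · 5 = 5
  d = 565: 𝟙(565) · Id(565/565) = 1 · 1 = 1
Summing: (𝟙 * Id)(565) = 565 + 113 + 5 + 1 = 684.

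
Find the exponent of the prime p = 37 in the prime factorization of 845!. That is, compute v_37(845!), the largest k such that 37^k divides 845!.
v_37(845!) = 22

Legendre's formula: v_p(n!) = Σ_{k ≥ 1} ⌊n / p^k⌋. For p = 37, n = 845, the terms are:
  ⌊845/37^1⌋ = ⌊845/37⌋ = 22
(the next term ⌊845/37^2⌋ = 0, terminating the sum). Summing: v_37(845!) = 22 = 22.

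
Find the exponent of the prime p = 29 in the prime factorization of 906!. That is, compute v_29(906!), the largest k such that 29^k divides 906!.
v_29(906!) = 32

Legendre's formula: v_p(n!) = Σ_{k ≥ 1} ⌊n / p^k⌋. For p = 29, n = 906, the terms are:
  ⌊906/29^1⌋ = ⌊906/29⌋ = 31
  ⌊906/29^2⌋ = ⌊906/841⌋ = 1
(the next term ⌊906/29^3⌋ = 0, terminating the sum). Summing: v_29(906!) = 31 + 1 = 32.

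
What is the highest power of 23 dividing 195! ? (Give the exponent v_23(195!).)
v_23(195!) = 8

Legendre's formula: v_p(n!) = Σ_{k ≥ 1} ⌊n / p^k⌋. For p = 23, n = 195, the terms are:
  ⌊195/23^1⌋ = ⌊195/23⌋ = 8
(the next term ⌊195/23^2⌋ = 0, terminating the sum). Summing: v_23(195!) = 8 = 8.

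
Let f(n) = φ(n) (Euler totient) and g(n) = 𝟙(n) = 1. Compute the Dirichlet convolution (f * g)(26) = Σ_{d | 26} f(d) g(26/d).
(φ * 𝟙)(26) = 26

Divisors of 26: [1, 2, 13, 26]. For each d | 26:
  d = 1: φ(1) · 𝟙(26/1) = 1 · 1 = 1
  d = 2: φ(2) · 𝟙(26/2) = 1 · 1 = 1
  d = 13: φ(13) · 𝟙(26/13) = 12 · 1 = 12
  d = 26: φ(26) · 𝟙(26/26) = 12 · 1 = 12
Summing: (φ * 𝟙)(26) = 1 + 1 + 12 + 12 = 26.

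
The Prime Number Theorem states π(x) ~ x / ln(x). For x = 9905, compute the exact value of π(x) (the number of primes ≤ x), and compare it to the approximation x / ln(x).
π(9905) = 1221;  x/ln(x) ≈ 1076.54;  relative error ≈ 11.83%.

Directly count primes up to 9905: π(9905) = 1221. The PNT approximation gives 9905/ln(9905) ≈ 9905/9.20079 ≈ 1076.54. Relative error (π(x) − x/ln(x)) / π(x) ≈ 11.83%; the approximation is known to undercount slightly (Li(x) is a better estimate).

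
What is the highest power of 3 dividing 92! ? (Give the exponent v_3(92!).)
v_3(92!) = 44

Legendre's formula: v_p(n!) = Σ_{k ≥ 1} ⌊n / p^k⌋. For p = 3, n = 92, the terms are:
  ⌊92/3^1⌋ = ⌊92/3⌋ = 30
  ⌊92/3^2⌋ = ⌊92/9⌋ = 10
  ⌊92/3^3⌋ = ⌊92/27⌋ = 3
  ⌊92/3^4⌋ = ⌊92/81⌋ = 1
(the next term ⌊92/3^5⌋ = 0, terminating the sum). Summing: v_3(92!) = 30 + 10 + 3 + 1 = 44.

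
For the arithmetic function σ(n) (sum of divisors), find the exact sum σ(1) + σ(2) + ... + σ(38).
Σ_{n ≤ 38} σ(n) = 1196

Compute σ(n) for each 1 ≤ n ≤ 38: σ(1) = 1, σ(2) = 3, σ(3) = 4, σ(4) = 7, σ(5) = 6, σ(6) = 12, σ(7) = 8, σ(8) = 15, σ(9) = 13, σ(10) = 18, σ(11) = 12, σ(12) = 28, σ(13) = 14, σ(14) = 24, σ(15) = 24, σ(16) = 31, σ(17) = 18, σ(18) = 39, σ(19) = 20, σ(20) = 42, σ(21) = 32, σ(22) = 36, σ(23) = 24, σ(24) = 60, σ(25) = 31, σ(26) = 42, σ(27) = 40, σ(28) = 56, σ(29) = 30, σ(30) = 72, σ(31) = 32, σ(32) = 63, σ(33) = 48, σ(34) = 54, σ(35) = 48, σ(36) = 91, σ(37) = 38, σ(38) = 60. Summing all 38 values: 1196. (Average order: Σ_{n ≤ x} σ(n) ~ (π²/12) x². For x = 38, (π²/12)·38² ≈ 1187.64.)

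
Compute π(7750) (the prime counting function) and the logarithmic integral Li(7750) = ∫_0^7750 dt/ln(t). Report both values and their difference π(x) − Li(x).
π(7750) = 982;  Li(7750) ≈ 998.55;  π(x) − Li(x) ≈ -16.55.

Direct count of primes ≤ 7750 gives π(7750) = 982. Numerical evaluation of the logarithmic integral gives Li(7750) ≈ 998.55. The difference π(x) − Li(x) ≈ -16.55 is typically negative for small/moderate x (Li(x) overestimates), though Littlewood's theorem shows this sign changes infinitely often.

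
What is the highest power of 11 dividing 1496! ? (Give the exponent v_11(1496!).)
v_11(1496!) = 149

Legendre's formula: v_p(n!) = Σ_{k ≥ 1} ⌊n / p^k⌋. For p = 11, n = 1496, the terms are:
  ⌊1496/11^1⌋ = ⌊1496/11⌋ = 136
  ⌊1496/11^2⌋ = ⌊1496/121⌋ = 12
  ⌊1496/11^3⌋ = ⌊1496/1331⌋ = 1
(the next term ⌊1496/11^4⌋ = 0, terminating the sum). Summing: v_11(1496!) = 136 + 12 + 1 = 149.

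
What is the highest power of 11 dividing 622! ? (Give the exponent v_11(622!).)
v_11(622!) = 61

Legendre's formula: v_p(n!) = Σ_{k ≥ 1} ⌊n / p^k⌋. For p = 11, n = 622, the terms are:
  ⌊622/11^1⌋ = ⌊622/11⌋ = 56
  ⌊622/11^2⌋ = ⌊622/121⌋ = 5
(the next term ⌊622/11^3⌋ = 0, terminating the sum). Summing: v_11(622!) = 56 + 5 = 61.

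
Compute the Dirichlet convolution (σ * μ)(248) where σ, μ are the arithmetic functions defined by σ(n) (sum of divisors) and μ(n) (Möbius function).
(σ * μ)(248) = 248

Divisors of 248: [1, 2, 4, 8, 31, 62, 124, 248]. For each d | 248:
  d = 1: σ(1) · μ(248/1) = 1 · 0 = 0
  d = 2: σ(2) · μ(248/2) = 3 · 0 = 0
  d = 4: σ(4) · μ(248/4) = 7 · 1 = 7
  d = 8: σ(8) · μ(248/8) = 15 · -1 = -15
  d = 31: σ(31) · μ(248/31) = 32 · 0 = 0
  d = 62: σ(62) · μ(248/62) = 96 · 0 = 0
  d = 124: σ(124) · μ(248/124) = 224 · -1 = -224
  d = 248: σ(248) · μ(248/248) = 480 · 1 = 480
Summing: (σ * μ)(248) = 0 + 0 + 7 + -15 + 0 + 0 + -224 + 480 = 248.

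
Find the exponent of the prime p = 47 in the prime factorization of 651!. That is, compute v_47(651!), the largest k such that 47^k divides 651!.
v_47(651!) = 13

Legendre's formula: v_p(n!) = Σ_{k ≥ 1} ⌊n / p^k⌋. For p = 47, n = 651, the terms are:
  ⌊651/47^1⌋ = ⌊651/47⌋ = 13
(the next term ⌊651/47^2⌋ = 0, terminating the sum). Summing: v_47(651!) = 13 = 13.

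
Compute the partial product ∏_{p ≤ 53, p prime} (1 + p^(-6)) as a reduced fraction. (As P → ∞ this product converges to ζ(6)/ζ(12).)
∏ = 360549358903447598496102606972302575686854635195266223026920975630213276302501208168000000/354490140797970318435085924328566932610522860437094896232244152761372626351680260596056897

The primes p ≤ 53 are [2, 3, 5, 7, 11, 13, 17, 19, 23, 29, 31, 37, 41, 43, 47, 53]. For each, (1 + 1/p^6) = (p^6 + 1)/p^6. Multiplying these fractions over p ∈ [2, 3, 5, 7, 11, 13, 17, 19, 23, 29, 31, 37, 41, 43, 47, 53] gives 360549358903447598496102606972302575686854635195266223026920975630213276302501208168000000/354490140797970318435085924328566932610522860437094896232244152761372626351680260596056897. (In the limit P → ∞ this tends to ζ(6)/ζ(12).)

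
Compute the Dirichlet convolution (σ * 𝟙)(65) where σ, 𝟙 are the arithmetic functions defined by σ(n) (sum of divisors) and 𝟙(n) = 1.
(σ * 𝟙)(65) = 105

Divisors of 65: [1, 5, 13, 65]. For each d | 65:
  d = 1: σ(1) · 𝟙(65/1) = 1 · 1 = 1
  d = 5: σ(5) · 𝟙(65/5) = 6 · 1 = 6
  d = 13: σ(13) · 𝟙(65/13) = 14 · 1 = 14
  d = 65: σ(65) · 𝟙(65/65) = 84 · 1 = 84
Summing: (σ * 𝟙)(65) = 1 + 6 + 14 + 84 = 105.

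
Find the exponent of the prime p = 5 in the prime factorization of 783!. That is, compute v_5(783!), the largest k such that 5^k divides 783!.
v_5(783!) = 194

Legendre's formula: v_p(n!) = Σ_{k ≥ 1} ⌊n / p^k⌋. For p = 5, n = 783, the terms are:
  ⌊783/5^1⌋ = ⌊783/5⌋ = 156
  ⌊783/5^2⌋ = ⌊783/25⌋ = 31
  ⌊783/5^3⌋ = ⌊783/125⌋ = 6
  ⌊783/5^4⌋ = ⌊783/625⌋ = 1
(the next term ⌊783/5^5⌋ = 0, terminating the sum). Summing: v_5(783!) = 156 + 31 + 6 + 1 = 194.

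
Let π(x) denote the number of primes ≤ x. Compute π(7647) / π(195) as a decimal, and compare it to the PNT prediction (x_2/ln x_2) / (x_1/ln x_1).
π(7647)/π(195) = 970/44 ≈ 22.0455;  PNT prediction ≈ 23.1247.

π(195) = 44 and π(7647) = 970, so π(7647)/π(195) ≈ 22.0455. The PNT-predicted ratio is (7647/ln(7647)) / (195/ln(195)) ≈ 23.1247. The two agree to within a few percent, as expected.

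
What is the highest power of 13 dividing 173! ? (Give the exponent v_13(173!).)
v_13(173!) = 14

Legendre's formula: v_p(n!) = Σ_{k ≥ 1} ⌊n / p^k⌋. For p = 13, n = 173, the terms are:
  ⌊173/13^1⌋ = ⌊173/13⌋ = 13
  ⌊173/13^2⌋ = ⌊173/169⌋ = 1
(the next term ⌊173/13^3⌋ = 0, terminating the sum). Summing: v_13(173!) = 13 + 1 = 14.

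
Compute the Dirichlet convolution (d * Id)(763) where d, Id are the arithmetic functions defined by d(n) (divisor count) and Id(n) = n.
(d * Id)(763) = 999

Divisors of 763: [1, 7, 109, 763]. For each d | 763:
  d = 1: d(1) · Id(763/1) = 1 · 763 = 763
  d = 7: d(7) · Id(763/7) = 2 · 109 = 218
  d = 109: d(109) · Id(763/109) = 2 · 7 = 14
  d = 763: d(763) · Id(763/763) = 4 · 1 = 4
Summing: (d * Id)(763) = 763 + 218 + 14 + 4 = 999.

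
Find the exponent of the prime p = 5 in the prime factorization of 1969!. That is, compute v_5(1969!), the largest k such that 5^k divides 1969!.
v_5(1969!) = 489

Legendre's formula: v_p(n!) = Σ_{k ≥ 1} ⌊n / p^k⌋. For p = 5, n = 1969, the terms are:
  ⌊1969/5^1⌋ = ⌊1969/5⌋ = 393
  ⌊1969/5^2⌋ = ⌊1969/25⌋ = 78
  ⌊1969/5^3⌋ = ⌊1969/125⌋ = 15
  ⌊1969/5^4⌋ = ⌊1969/625⌋ = 3
(the next term ⌊1969/5^5⌋ = 0, terminating the sum). Summing: v_5(1969!) = 393 + 78 + 15 + 3 = 489.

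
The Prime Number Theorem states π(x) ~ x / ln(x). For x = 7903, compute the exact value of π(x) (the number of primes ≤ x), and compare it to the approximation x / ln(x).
π(7903) = 998;  x/ln(x) ≈ 880.56;  relative error ≈ 11.77%.

Directly count primes up to 7903: π(7903) = 998. The PNT approximation gives 7903/ln(7903) ≈ 7903/8.97500 ≈ 880.56. Relative error (π(x) − x/ln(x)) / π(x) ≈ 11.77%; the approximation is known to undercount slightly (Li(x) is a better estimate).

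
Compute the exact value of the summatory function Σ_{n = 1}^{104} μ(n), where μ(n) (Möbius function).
Σ_{n ≤ 104} μ(n) = -2

Compute μ(n) for each 1 ≤ n ≤ 104: μ(1) = 1, μ(2) = -1, μ(3) = -1, μ(4) = 0, μ(5) = -1, μ(6) = 1, μ(7) = -1, μ(8) = 0, μ(9) = 0, μ(10) = 1, μ(11) = -1, μ(12) = 0, μ(13) = -1, μ(14) = 1, μ(15) = 1, μ(16) = 0, μ(17) = -1, μ(18) = 0, μ(19) = -1, μ(20) = 0, μ(21) = 1, μ(22) = 1, μ(23) = -1, μ(24) = 0, μ(25) = 0, μ(26) = 1, μ(27) = 0, μ(28) = 0, μ(29) = -1, μ(30) = -1, μ(31) = -1, μ(32) = 0, μ(33) = 1, μ(34) = 1, μ(35) = 1, μ(36) = 0, μ(37) = -1, μ(38) = 1, μ(39) = 1, μ(40) = 0, μ(41) = -1, μ(42) = -1, μ(43) = -1, μ(44) = 0, μ(45) = 0, μ(46) = 1, μ(47) = -1, μ(48) = 0, μ(49) = 0, μ(50) = 0, μ(51) = 1, μ(52) = 0, μ(53) = -1, μ(54) = 0, μ(55) = 1, μ(56) = 0, μ(57) = 1, μ(58) = 1, μ(59) = -1, μ(60) = 0, μ(61) = -1, μ(62) = 1, μ(63) = 0, μ(64) = 0, μ(65) = 1, μ(66) = -1, μ(67) = -1, μ(68) = 0, μ(69) = 1, μ(70) = -1, μ(71) = -1, μ(72) = 0, μ(73) = -1, μ(74) = 1, μ(75) = 0, μ(76) = 0, μ(77) = 1, μ(78) = -1, μ(79) = -1, μ(80) = 0, μ(81) = 0, μ(82) = 1, μ(83) = -1, μ(84) = 0, μ(85) = 1, μ(86) = 1, μ(87) = 1, μ(88) = 0, μ(89) = -1, μ(90) = 0, μ(91) = 1, μ(92) = 0, μ(93) = 1, μ(94) = 1, μ(95) = 1, μ(96) = 0, μ(97) = -1, μ(98) = 0, μ(99) = 0, μ(100) = 0, μ(101) = -1, μ(102) = -1, μ(103) = -1, μ(104) = 0. Summing all 104 values: -2. (Mertens function M(x) = Σ_{n ≤ x} μ(n); on average M(x) should be small (PNT ⟺ M(x) = o(x)).)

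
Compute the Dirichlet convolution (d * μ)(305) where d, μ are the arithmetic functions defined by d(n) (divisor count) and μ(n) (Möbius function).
(d * μ)(305) = 1

Divisors of 305: [1, 5, 61, 305]. For each d | 305:
  d = 1: d(1) · μ(305/1) = 1 · 1 = 1
  d = 5: d(5) · μ(305/5) = 2 · -1 = -2
  d = 61: d(61) · μ(305/61) = 2 · -1 = -2
  d = 305: d(305) · μ(305/305) = 4 · 1 = 4
Summing: (d * μ)(305) = 1 + -2 + -2 + 4 = 1.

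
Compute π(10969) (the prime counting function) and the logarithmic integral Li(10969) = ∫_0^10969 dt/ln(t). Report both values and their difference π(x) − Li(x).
π(10969) = 1331;  Li(10969) ≈ 1350.81;  π(x) − Li(x) ≈ -19.81.

Direct count of primes ≤ 10969 gives π(10969) = 1331. Numerical evaluation of the logarithmic integral gives Li(10969) ≈ 1350.81. The difference π(x) − Li(x) ≈ -19.81 is typically negative for small/moderate x (Li(x) overestimates), though Littlewood's theorem shows this sign changes infinitely often.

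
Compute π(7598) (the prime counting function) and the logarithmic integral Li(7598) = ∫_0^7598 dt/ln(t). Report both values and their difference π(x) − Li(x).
π(7598) = 965;  Li(7598) ≈ 981.56;  π(x) − Li(x) ≈ -16.56.

Direct count of primes ≤ 7598 gives π(7598) = 965. Numerical evaluation of the logarithmic integral gives Li(7598) ≈ 981.56. The difference π(x) − Li(x) ≈ -16.56 is typically negative for small/moderate x (Li(x) overestimates), though Littlewood's theorem shows this sign changes infinitely often.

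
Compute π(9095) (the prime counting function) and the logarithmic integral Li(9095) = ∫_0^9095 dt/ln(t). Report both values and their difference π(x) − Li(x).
π(9095) = 1128;  Li(9095) ≈ 1147.38;  π(x) − Li(x) ≈ -19.38.

Direct count of primes ≤ 9095 gives π(9095) = 1128. Numerical evaluation of the logarithmic integral gives Li(9095) ≈ 1147.38. The difference π(x) − Li(x) ≈ -19.38 is typically negative for small/moderate x (Li(x) overestimates), though Littlewood's theorem shows this sign changes infinitely often.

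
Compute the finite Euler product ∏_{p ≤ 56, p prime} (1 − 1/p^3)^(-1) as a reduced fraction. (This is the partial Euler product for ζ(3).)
∏ = 16238292364256237331040396846411171054751/13509219810297755163480275884866445246464

The primes p ≤ 56 are [2, 3, 5, 7, 11, 13, 17, 19, 23, 29, 31, 37, 41, 43, 47, 53]. For each prime, (1 − 1/p^3)^(-1) = p^3 / (p^3 − 1). The product is (1 − 1/2^3)^(-1), (1 − 1/3^3)^(-1), (1 − 1/5^3)^(-1), (1 − 1/7^3)^(-1), (1 − 1/11^3)^(-1), (1 − 1/13^3)^(-1), (1 − 1/17^3)^(-1), (1 − 1/19^3)^(-1), (1 − 1/23^3)^(-1), (1 − 1/29^3)^(-1), (1 − 1/31^3)^(-1), (1 − 1/37^3)^(-1), (1 − 1/41^3)^(-1), (1 − 1/43^3)^(-1), (1 − 1/47^3)^(-1), (1 − 1/53^3)^(-1) = ∏ p^3 / (p^3 − 1) = 16238292364256237331040396846411171054751/13509219810297755163480275884866445246464.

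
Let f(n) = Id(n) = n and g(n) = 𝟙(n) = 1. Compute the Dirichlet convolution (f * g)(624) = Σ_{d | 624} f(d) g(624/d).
(Id * 𝟙)(624) = 1736

Divisors of 624: [1, 2, 3, 4, 6, 8, 12, 13, 16, 24, 26, 39, 48, 52, 78, 104, 156, 208, 312, 624]. For each d | 624:
  d = 1: Id(1) · 𝟙(624/1) = 1 · 1 = 1
  d = 2: Id(2) · 𝟙(624/2) = 2 · 1 = 2
  d = 3: Id(3) · 𝟙(624/3) = 3 · 1 = 3
  d = 4: Id(4) · 𝟙(624/4) = 4 · 1 = 4
  d = 6: Id(6) · 𝟙(624/6) = 6 · 1 = 6
  d = 8: Id(8) · 𝟙(624/8) = 8 · 1 = 8
  d = 12: Id(12) · 𝟙(624/12) = 12 · 1 = 12
  d = 13: Id(13) · 𝟙(624/13) = 13 · 1 = 13
  d = 16: Id(16) · 𝟙(624/16) = 16 · 1 = 16
  d = 24: Id(24) · 𝟙(624/24) = 24 · 1 = 24
  d = 26: Id(26) · 𝟙(624/26) = 26 · 1 = 26
  d = 39: Id(39) · 𝟙(624/39) = 39 · 1 = 39
  d = 48: Id(48) · 𝟙(624/48) = 48 · 1 = 48
  d = 52: Id(52) · 𝟙(624/52) = 52 · 1 = 52
  d = 78: Id(78) · 𝟙(624/78) = 78 · 1 = 78
  d = 104: Id(104) · 𝟙(624/104) = 104 · 1 = 104
  d = 156: Id(156) · 𝟙(624/156) = 156 · 1 = 156
  d = 208: Id(208) · 𝟙(624/208) = 208 · 1 = 208
  d = 312: Id(312) · 𝟙(624/312) = 312 · 1 = 312
  d = 624: Id(624) · 𝟙(624/624) = 624 · 1 = 624
Summing: (Id * 𝟙)(624) = 1 + 2 + 3 + 4 + 6 + 8 + 12 + 13 + 16 + 24 + 26 + 39 + 48 + 52 + 78 + 104 + 156 + 208 + 312 + 624 = 1736.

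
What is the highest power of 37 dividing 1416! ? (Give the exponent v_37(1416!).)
v_37(1416!) = 39

Legendre's formula: v_p(n!) = Σ_{k ≥ 1} ⌊n / p^k⌋. For p = 37, n = 1416, the terms are:
  ⌊1416/37^1⌋ = ⌊1416/37⌋ = 38
  ⌊1416/37^2⌋ = ⌊1416/1369⌋ = 1
(the next term ⌊1416/37^3⌋ = 0, terminating the sum). Summing: v_37(1416!) = 38 + 1 = 39.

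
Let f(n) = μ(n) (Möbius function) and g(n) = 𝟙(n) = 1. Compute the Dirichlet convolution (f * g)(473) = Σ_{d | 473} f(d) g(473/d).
(μ * 𝟙)(473) = 0

Divisors of 473: [1, 11, 43, 473]. For each d | 473:
  d = 1: μ(1) · 𝟙(473/1) = 1 · 1 = 1
  d = 11: μ(11) · 𝟙(473/11) = -1 · 1 = -1
  d = 43: μ(43) · 𝟙(473/43) = -1 · 1 = -1
  d = 473: μ(473) · 𝟙(473/473) = 1 · 1 = 1
Summing: (μ * 𝟙)(473) = 1 + -1 + -1 + 1 = 0.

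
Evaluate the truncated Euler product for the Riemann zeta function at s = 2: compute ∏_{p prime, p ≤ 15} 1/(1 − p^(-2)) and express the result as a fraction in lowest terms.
∏ = 715715/442368

The primes p ≤ 15 are [2, 3, 5, 7, 11, 13]. For each prime, (1 − 1/p^2)^(-1) = p^2 / (p^2 − 1). The product is (1 − 1/2^2)^(-1), (1 − 1/3^2)^(-1), (1 − 1/5^2)^(-1), (1 − 1/7^2)^(-1), (1 − 1/11^2)^(-1), (1 − 1/13^2)^(-1) = ∏ p^2 / (p^2 − 1) = 715715/442368.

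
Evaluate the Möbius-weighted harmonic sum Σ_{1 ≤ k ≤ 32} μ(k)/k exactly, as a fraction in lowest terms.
Σ μ(k)/k = -4193929329/66853496710

Values of μ(k) for 1 ≤ k ≤ 32: μ(1) = 1, μ(2) = -1, μ(3) = -1, μ(5) = -1, μ(6) = 1, μ(7) = -1, μ(10) = 1, μ(11) = -1, μ(13) = -1, μ(14) = 1, μ(15) = 1, μ(17) = -1, μ(19) = -1, μ(21) = 1, μ(22) = 1, μ(23) = -1, μ(26) = 1, μ(29) = -1, μ(30) = -1, μ(31) = -1, with μ = 0 on non-squarefree integers. Summing μ(k)/k for k where μ(k) ≠ 0 gives -4193929329/66853496710 ≈ -0.0627. (PNT ⟺ this sum → 0 as n → ∞.)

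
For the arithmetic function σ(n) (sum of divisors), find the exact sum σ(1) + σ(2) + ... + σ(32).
Σ_{n ≤ 32} σ(n) = 857

Compute σ(n) for each 1 ≤ n ≤ 32: σ(1) = 1, σ(2) = 3, σ(3) = 4, σ(4) = 7, σ(5) = 6, σ(6) = 12, σ(7) = 8, σ(8) = 15, σ(9) = 13, σ(10) = 18, σ(11) = 12, σ(12) = 28, σ(13) = 14, σ(14) = 24, σ(15) = 24, σ(16) = 31, σ(17) = 18, σ(18) = 39, σ(19) = 20, σ(20) = 42, σ(21) = 32, σ(22) = 36, σ(23) = 24, σ(24) = 60, σ(25) = 31, σ(26) = 42, σ(27) = 40, σ(28) = 56, σ(29) = 30, σ(30) = 72, σ(31) = 32, σ(32) = 63. Summing all 32 values: 857. (Average order: Σ_{n ≤ x} σ(n) ~ (π²/12) x². For x = 32, (π²/12)·32² ≈ 842.21.)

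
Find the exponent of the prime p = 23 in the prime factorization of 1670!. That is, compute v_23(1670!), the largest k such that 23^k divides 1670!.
v_23(1670!) = 75

Legendre's formula: v_p(n!) = Σ_{k ≥ 1} ⌊n / p^k⌋. For p = 23, n = 1670, the terms are:
  ⌊1670/23^1⌋ = ⌊1670/23⌋ = 72
  ⌊1670/23^2⌋ = ⌊1670/529⌋ = 3
(the next term ⌊1670/23^3⌋ = 0, terminating the sum). Summing: v_23(1670!) = 72 + 3 = 75.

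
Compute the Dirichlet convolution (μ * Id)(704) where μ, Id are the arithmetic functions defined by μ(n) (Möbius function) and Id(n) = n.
(μ * Id)(704) = 320

Divisors of 704: [1, 2, 4, 8, 11, 16, 22, 32, 44, 64, 88, 176, 352, 704]. For each d | 704:
  d = 1: μ(1) · Id(704/1) = 1 · 704 = 704
  d = 2: μ(2) · Id(704/2) = -1 · 352 = -352
  d = 4: μ(4) · Id(704/4) = 0 · 176 = 0
  d = 8: μ(8) · Id(704/8) = 0 · 88 = 0
  d = 11: μ(11) · Id(704/11) = -1 · 64 = -64
  d = 16: μ(16) · Id(704/16) = 0 · 44 = 0
  d = 22: μ(22) · Id(704/22) = 1 · 32 = 32
  d = 32: μ(32) · Id(704/32) = 0 · 22 = 0
  d = 44: μ(44) · Id(704/44) = 0 · 16 = 0
  d = 64: μ(64) · Id(704/64) = 0 · 11 = 0
  d = 88: μ(88) · Id(704/88) = 0 · 8 = 0
  d = 176: μ(176) · Id(704/176) = 0 · 4 = 0
  d = 352: μ(352) · Id(704/352) = 0 · 2 = 0
  d = 704: μ(704) · Id(704/704) = 0 · 1 = 0
Summing: (μ * Id)(704) = 704 + -352 + 0 + 0 + -64 + 0 + 32 + 0 + 0 + 0 + 0 + 0 + 0 + 0 = 320.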